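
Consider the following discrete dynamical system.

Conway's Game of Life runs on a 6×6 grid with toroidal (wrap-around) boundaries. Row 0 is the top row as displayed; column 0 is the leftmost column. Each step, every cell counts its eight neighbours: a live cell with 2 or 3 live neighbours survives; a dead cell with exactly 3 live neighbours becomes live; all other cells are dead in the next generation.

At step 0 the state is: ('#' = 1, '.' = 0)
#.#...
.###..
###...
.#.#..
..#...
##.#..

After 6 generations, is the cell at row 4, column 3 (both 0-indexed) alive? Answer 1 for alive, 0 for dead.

0) #.#...
.###..
###...
.#.#..
..#...
##.#..
1) #.....
...#..
#.....
#..#..
#..#..
#..#..
2) ......
......
......
##...#
######
##...#
3) #.....
......
#.....
...#..
...#..
...#..
4) ......
......
......
......
..###.
......
5) ......
......
......
...#..
...#..
...#..
6) ......
......
......
......
..###.
......

1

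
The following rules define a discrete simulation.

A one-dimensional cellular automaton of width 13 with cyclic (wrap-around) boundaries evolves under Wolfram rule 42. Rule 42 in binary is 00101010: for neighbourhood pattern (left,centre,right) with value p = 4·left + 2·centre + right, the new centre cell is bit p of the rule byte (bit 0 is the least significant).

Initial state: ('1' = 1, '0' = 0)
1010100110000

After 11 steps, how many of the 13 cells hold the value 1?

5

[0] 1010100110000
[1] 0101001100001
[2] 1010011000010
[3] 0100110000101
[4] 1001100001010
[5] 0011000010101
[6] 0110000101010
[7] 1100001010100
[8] 1000010101001
[9] 0000101010011
[10] 0001010100110
[11] 0010101001100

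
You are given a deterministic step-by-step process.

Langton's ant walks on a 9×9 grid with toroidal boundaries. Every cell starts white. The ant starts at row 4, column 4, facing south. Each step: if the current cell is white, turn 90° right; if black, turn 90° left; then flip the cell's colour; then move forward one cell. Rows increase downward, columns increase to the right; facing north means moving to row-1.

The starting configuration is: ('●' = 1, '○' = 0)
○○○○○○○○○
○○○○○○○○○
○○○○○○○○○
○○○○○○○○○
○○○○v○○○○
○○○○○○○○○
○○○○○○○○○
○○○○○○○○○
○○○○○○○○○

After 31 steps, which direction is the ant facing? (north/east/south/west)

east

k=0  ○○○○○○○○○
○○○○○○○○○
○○○○○○○○○
○○○○○○○○○
○○○○v○○○○
○○○○○○○○○
○○○○○○○○○
○○○○○○○○○
○○○○○○○○○
k=1  ○○○○○○○○○
○○○○○○○○○
○○○○○○○○○
○○○○○○○○○
○○○<●○○○○
○○○○○○○○○
○○○○○○○○○
○○○○○○○○○
○○○○○○○○○
k=2  ○○○○○○○○○
○○○○○○○○○
○○○○○○○○○
○○○^○○○○○
○○○●●○○○○
○○○○○○○○○
○○○○○○○○○
○○○○○○○○○
○○○○○○○○○
k=3  ○○○○○○○○○
○○○○○○○○○
○○○○○○○○○
○○○●>○○○○
○○○●●○○○○
○○○○○○○○○
○○○○○○○○○
○○○○○○○○○
○○○○○○○○○
k=4  ○○○○○○○○○
○○○○○○○○○
○○○○○○○○○
○○○●●○○○○
○○○●v○○○○
○○○○○○○○○
○○○○○○○○○
○○○○○○○○○
○○○○○○○○○
k=5  ○○○○○○○○○
○○○○○○○○○
○○○○○○○○○
○○○●●○○○○
○○○●○>○○○
○○○○○○○○○
○○○○○○○○○
○○○○○○○○○
○○○○○○○○○
k=6  ○○○○○○○○○
○○○○○○○○○
○○○○○○○○○
○○○●●○○○○
○○○●○●○○○
○○○○○v○○○
○○○○○○○○○
○○○○○○○○○
○○○○○○○○○
k=7  ○○○○○○○○○
○○○○○○○○○
○○○○○○○○○
○○○●●○○○○
○○○●○●○○○
○○○○<●○○○
○○○○○○○○○
○○○○○○○○○
○○○○○○○○○
k=8  ○○○○○○○○○
○○○○○○○○○
○○○○○○○○○
○○○●●○○○○
○○○●^●○○○
○○○○●●○○○
○○○○○○○○○
○○○○○○○○○
○○○○○○○○○
k=9  ○○○○○○○○○
○○○○○○○○○
○○○○○○○○○
○○○●●○○○○
○○○●●>○○○
○○○○●●○○○
○○○○○○○○○
○○○○○○○○○
○○○○○○○○○
k=10  ○○○○○○○○○
○○○○○○○○○
○○○○○○○○○
○○○●●^○○○
○○○●●○○○○
○○○○●●○○○
○○○○○○○○○
○○○○○○○○○
○○○○○○○○○
k=11  ○○○○○○○○○
○○○○○○○○○
○○○○○○○○○
○○○●●●>○○
○○○●●○○○○
○○○○●●○○○
○○○○○○○○○
○○○○○○○○○
○○○○○○○○○
k=12  ○○○○○○○○○
○○○○○○○○○
○○○○○○○○○
○○○●●●●○○
○○○●●○v○○
○○○○●●○○○
○○○○○○○○○
○○○○○○○○○
○○○○○○○○○
k=13  ○○○○○○○○○
○○○○○○○○○
○○○○○○○○○
○○○●●●●○○
○○○●●<●○○
○○○○●●○○○
○○○○○○○○○
○○○○○○○○○
○○○○○○○○○
k=14  ○○○○○○○○○
○○○○○○○○○
○○○○○○○○○
○○○●●^●○○
○○○●●●●○○
○○○○●●○○○
○○○○○○○○○
○○○○○○○○○
○○○○○○○○○
k=15  ○○○○○○○○○
○○○○○○○○○
○○○○○○○○○
○○○●<○●○○
○○○●●●●○○
○○○○●●○○○
○○○○○○○○○
○○○○○○○○○
○○○○○○○○○
k=16  ○○○○○○○○○
○○○○○○○○○
○○○○○○○○○
○○○●○○●○○
○○○●v●●○○
○○○○●●○○○
○○○○○○○○○
○○○○○○○○○
○○○○○○○○○
k=17  ○○○○○○○○○
○○○○○○○○○
○○○○○○○○○
○○○●○○●○○
○○○●○>●○○
○○○○●●○○○
○○○○○○○○○
○○○○○○○○○
○○○○○○○○○
k=18  ○○○○○○○○○
○○○○○○○○○
○○○○○○○○○
○○○●○^●○○
○○○●○○●○○
○○○○●●○○○
○○○○○○○○○
○○○○○○○○○
○○○○○○○○○
k=19  ○○○○○○○○○
○○○○○○○○○
○○○○○○○○○
○○○●○●>○○
○○○●○○●○○
○○○○●●○○○
○○○○○○○○○
○○○○○○○○○
○○○○○○○○○
k=20  ○○○○○○○○○
○○○○○○○○○
○○○○○○^○○
○○○●○●○○○
○○○●○○●○○
○○○○●●○○○
○○○○○○○○○
○○○○○○○○○
○○○○○○○○○
k=21  ○○○○○○○○○
○○○○○○○○○
○○○○○○●>○
○○○●○●○○○
○○○●○○●○○
○○○○●●○○○
○○○○○○○○○
○○○○○○○○○
○○○○○○○○○
k=22  ○○○○○○○○○
○○○○○○○○○
○○○○○○●●○
○○○●○●○v○
○○○●○○●○○
○○○○●●○○○
○○○○○○○○○
○○○○○○○○○
○○○○○○○○○
k=23  ○○○○○○○○○
○○○○○○○○○
○○○○○○●●○
○○○●○●<●○
○○○●○○●○○
○○○○●●○○○
○○○○○○○○○
○○○○○○○○○
○○○○○○○○○
k=24  ○○○○○○○○○
○○○○○○○○○
○○○○○○^●○
○○○●○●●●○
○○○●○○●○○
○○○○●●○○○
○○○○○○○○○
○○○○○○○○○
○○○○○○○○○
k=25  ○○○○○○○○○
○○○○○○○○○
○○○○○<○●○
○○○●○●●●○
○○○●○○●○○
○○○○●●○○○
○○○○○○○○○
○○○○○○○○○
○○○○○○○○○
k=26  ○○○○○○○○○
○○○○○^○○○
○○○○○●○●○
○○○●○●●●○
○○○●○○●○○
○○○○●●○○○
○○○○○○○○○
○○○○○○○○○
○○○○○○○○○
k=27  ○○○○○○○○○
○○○○○●>○○
○○○○○●○●○
○○○●○●●●○
○○○●○○●○○
○○○○●●○○○
○○○○○○○○○
○○○○○○○○○
○○○○○○○○○
k=28  ○○○○○○○○○
○○○○○●●○○
○○○○○●v●○
○○○●○●●●○
○○○●○○●○○
○○○○●●○○○
○○○○○○○○○
○○○○○○○○○
○○○○○○○○○
k=29  ○○○○○○○○○
○○○○○●●○○
○○○○○<●●○
○○○●○●●●○
○○○●○○●○○
○○○○●●○○○
○○○○○○○○○
○○○○○○○○○
○○○○○○○○○
k=30  ○○○○○○○○○
○○○○○●●○○
○○○○○○●●○
○○○●○v●●○
○○○●○○●○○
○○○○●●○○○
○○○○○○○○○
○○○○○○○○○
○○○○○○○○○
k=31  ○○○○○○○○○
○○○○○●●○○
○○○○○○●●○
○○○●○○>●○
○○○●○○●○○
○○○○●●○○○
○○○○○○○○○
○○○○○○○○○
○○○○○○○○○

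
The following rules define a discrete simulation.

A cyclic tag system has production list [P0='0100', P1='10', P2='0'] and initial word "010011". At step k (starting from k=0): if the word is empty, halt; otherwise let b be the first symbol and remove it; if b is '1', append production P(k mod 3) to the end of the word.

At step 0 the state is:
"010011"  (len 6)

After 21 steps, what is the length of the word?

0

0) "010011"  (len 6)
1) "10011"  (len 5)
2) "001110"  (len 6)
3) "01110"  (len 5)
4) "1110"  (len 4)
5) "11010"  (len 5)
6) "10100"  (len 5)
7) "01000100"  (len 8)
8) "1000100"  (len 7)
9) "0001000"  (len 7)
10) "001000"  (len 6)
11) "01000"  (len 5)
12) "1000"  (len 4)
13) "0000100"  (len 7)
14) "000100"  (len 6)
15) "00100"  (len 5)
16) "0100"  (len 4)
17) "100"  (len 3)
18) "000"  (len 3)
19) "00"  (len 2)
20) "0"  (len 1)
21) (halted — word empty)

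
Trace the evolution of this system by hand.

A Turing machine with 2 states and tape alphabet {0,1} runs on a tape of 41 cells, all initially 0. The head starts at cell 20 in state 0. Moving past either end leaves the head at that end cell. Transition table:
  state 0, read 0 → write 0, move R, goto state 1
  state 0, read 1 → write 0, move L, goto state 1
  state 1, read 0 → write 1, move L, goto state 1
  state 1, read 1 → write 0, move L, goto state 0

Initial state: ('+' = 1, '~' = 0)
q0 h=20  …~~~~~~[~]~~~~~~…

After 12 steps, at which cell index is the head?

10

[0] q0 h=20  …~~~~~~[~]~~~~~~…
[1] q1 h=21  …~~~~~~[~]~~~~~~…
[2] q1 h=20  …~~~~~~[~]+~~~~~…
[3] q1 h=19  …~~~~~~[~]++~~~~…
[4] q1 h=18  …~~~~~~[~]+++~~~…
[5] q1 h=17  …~~~~~~[~]++++~~…
[6] q1 h=16  …~~~~~~[~]+++++~…
[7] q1 h=15  …~~~~~~[~]++++++…
[8] q1 h=14  …~~~~~~[~]++++++…
[9] q1 h=13  …~~~~~~[~]++++++…
[10] q1 h=12  …~~~~~~[~]++++++…
[11] q1 h=11  …~~~~~~[~]++++++…
[12] q1 h=10  …~~~~~~[~]++++++…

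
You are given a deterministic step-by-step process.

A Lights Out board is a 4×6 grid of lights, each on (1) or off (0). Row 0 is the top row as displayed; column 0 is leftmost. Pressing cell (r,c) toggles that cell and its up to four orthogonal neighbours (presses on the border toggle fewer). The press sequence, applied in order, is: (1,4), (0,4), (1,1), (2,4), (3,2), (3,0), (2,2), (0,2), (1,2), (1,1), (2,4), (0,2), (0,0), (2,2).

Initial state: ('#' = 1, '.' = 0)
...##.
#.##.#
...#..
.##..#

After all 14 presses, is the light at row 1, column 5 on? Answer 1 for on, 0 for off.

gen 0: ...##.
#.##.#
...#..
.##..#
gen 1: ...#..
#.#.#.
...##.
.##..#
gen 2: ....##
#.#...
...##.
.##..#
gen 3: .#..##
.#....
.#.##.
.##..#
gen 4: .#..##
.#..#.
.#...#
.##.##
gen 5: .#..##
.#..#.
.##..#
...###
gen 6: .#..##
.#..#.
###..#
##.###
gen 7: .#..##
.##.#.
#..#.#
######
gen 8: ..####
.#..#.
#..#.#
######
gen 9: ...###
..###.
#.##.#
######
gen 10: .#.###
##.##.
####.#
######
gen 11: .#.###
##.#..
###.#.
####.#
gen 12: ..#.##
####..
###.#.
####.#
gen 13: ###.##
.###..
###.#.
####.#
gen 14: ###.##
.#.#..
#..##.
##.#.#

0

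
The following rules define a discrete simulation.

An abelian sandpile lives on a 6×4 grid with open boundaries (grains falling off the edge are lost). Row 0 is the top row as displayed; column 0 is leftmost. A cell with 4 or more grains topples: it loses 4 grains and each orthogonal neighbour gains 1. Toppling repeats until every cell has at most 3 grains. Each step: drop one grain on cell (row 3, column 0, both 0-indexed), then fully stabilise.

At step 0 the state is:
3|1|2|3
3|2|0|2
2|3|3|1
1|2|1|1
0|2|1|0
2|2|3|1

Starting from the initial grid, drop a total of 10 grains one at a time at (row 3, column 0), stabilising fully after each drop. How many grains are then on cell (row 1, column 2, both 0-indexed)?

[0] 3|1|2|3
3|2|0|2
2|3|3|1
1|2|1|1
0|2|1|0
2|2|3|1
[1] 3|1|2|3
3|2|0|2
2|3|3|1
2|2|1|1
0|2|1|0
2|2|3|1
[2] 3|1|2|3
3|2|0|2
2|3|3|1
3|2|1|1
0|2|1|0
2|2|3|1
[3] 3|1|2|3
3|2|0|2
3|3|3|1
0|3|1|1
1|2|1|0
2|2|3|1
[4] 3|1|2|3
3|2|0|2
3|3|3|1
1|3|1|1
1|2|1|0
2|2|3|1
[5] 3|1|2|3
3|2|0|2
3|3|3|1
2|3|1|1
1|2|1|0
2|2|3|1
[6] 3|1|2|3
3|2|0|2
3|3|3|1
3|3|1|1
1|2|1|0
2|2|3|1
[7] 0|3|2|3
2|0|2|2
2|3|0|2
2|1|3|1
2|3|1|0
2|2|3|1
[8] 0|3|2|3
2|0|2|2
2|3|0|2
3|1|3|1
2|3|1|0
2|2|3|1
[9] 0|3|2|3
2|0|2|2
3|3|0|2
0|2|3|1
3|3|1|0
2|2|3|1
[10] 0|3|2|3
2|0|2|2
3|3|0|2
1|2|3|1
3|3|1|0
2|2|3|1

2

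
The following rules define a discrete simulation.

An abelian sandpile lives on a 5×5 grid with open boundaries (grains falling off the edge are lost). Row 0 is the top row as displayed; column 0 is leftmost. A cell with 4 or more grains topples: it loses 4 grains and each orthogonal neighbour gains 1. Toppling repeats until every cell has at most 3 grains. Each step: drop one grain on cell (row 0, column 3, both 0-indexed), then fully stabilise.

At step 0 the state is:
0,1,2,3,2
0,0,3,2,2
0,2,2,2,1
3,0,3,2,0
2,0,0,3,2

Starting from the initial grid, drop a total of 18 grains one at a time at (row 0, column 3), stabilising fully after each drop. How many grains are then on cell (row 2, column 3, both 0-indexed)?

step 0: 0,1,2,3,2
0,0,3,2,2
0,2,2,2,1
3,0,3,2,0
2,0,0,3,2
step 1: 0,1,3,0,3
0,0,3,3,2
0,2,2,2,1
3,0,3,2,0
2,0,0,3,2
step 2: 0,1,3,1,3
0,0,3,3,2
0,2,2,2,1
3,0,3,2,0
2,0,0,3,2
step 3: 0,1,3,2,3
0,0,3,3,2
0,2,2,2,1
3,0,3,2,0
2,0,0,3,2
step 4: 0,1,3,3,3
0,0,3,3,2
0,2,2,2,1
3,0,3,2,0
2,0,0,3,2
step 5: 0,2,1,3,1
0,1,1,2,0
0,2,3,3,2
3,0,3,2,0
2,0,0,3,2
step 6: 0,2,2,0,2
0,1,1,3,0
0,2,3,3,2
3,0,3,2,0
2,0,0,3,2
step 7: 0,2,2,1,2
0,1,1,3,0
0,2,3,3,2
3,0,3,2,0
2,0,0,3,2
step 8: 0,2,2,2,2
0,1,1,3,0
0,2,3,3,2
3,0,3,2,0
2,0,0,3,2
step 9: 0,2,2,3,2
0,1,1,3,0
0,2,3,3,2
3,0,3,2,0
2,0,0,3,2
step 10: 0,2,3,1,3
0,1,3,1,1
0,3,1,2,3
3,1,1,1,1
2,0,2,0,3
step 11: 0,2,3,2,3
0,1,3,1,1
0,3,1,2,3
3,1,1,1,1
2,0,2,0,3
step 12: 0,2,3,3,3
0,1,3,1,1
0,3,1,2,3
3,1,1,1,1
2,0,2,0,3
step 13: 0,3,1,2,0
0,2,0,3,2
0,3,2,2,3
3,1,1,1,1
2,0,2,0,3
step 14: 0,3,1,3,0
0,2,0,3,2
0,3,2,2,3
3,1,1,1,1
2,0,2,0,3
step 15: 0,3,2,1,1
0,2,1,0,3
0,3,2,3,3
3,1,1,1,1
2,0,2,0,3
step 16: 0,3,2,2,1
0,2,1,0,3
0,3,2,3,3
3,1,1,1,1
2,0,2,0,3
step 17: 0,3,2,3,1
0,2,1,0,3
0,3,2,3,3
3,1,1,1,1
2,0,2,0,3
step 18: 0,3,3,0,2
0,2,1,1,3
0,3,2,3,3
3,1,1,1,1
2,0,2,0,3

3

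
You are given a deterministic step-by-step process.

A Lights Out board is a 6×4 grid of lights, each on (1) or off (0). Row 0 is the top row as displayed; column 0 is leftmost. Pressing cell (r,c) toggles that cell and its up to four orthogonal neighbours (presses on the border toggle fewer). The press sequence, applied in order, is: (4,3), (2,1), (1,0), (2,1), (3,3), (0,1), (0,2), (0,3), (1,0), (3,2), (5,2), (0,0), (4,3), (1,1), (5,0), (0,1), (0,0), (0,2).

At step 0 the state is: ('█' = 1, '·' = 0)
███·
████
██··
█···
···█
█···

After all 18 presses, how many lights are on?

t=0: ███·
████
██··
█···
···█
█···
t=1: ███·
████
██··
█··█
··█·
█··█
t=2: ███·
█·██
··█·
██·█
··█·
█··█
t=3: ·██·
·███
█·█·
██·█
··█·
█··█
t=4: ·██·
··██
·█··
█··█
··█·
█··█
t=5: ·██·
··██
·█·█
█·█·
··██
█··█
t=6: █···
·███
·█·█
█·█·
··██
█··█
t=7: ████
·█·█
·█·█
█·█·
··██
█··█
t=8: ██··
·█··
·█·█
█·█·
··██
█··█
t=9: ·█··
█···
██·█
█·█·
··██
█··█
t=10: ·█··
█···
████
██·█
···█
█··█
t=11: ·█··
█···
████
██·█
··██
███·
t=12: █···
····
████
██·█
··██
███·
t=13: █···
····
████
██··
····
████
t=14: ██··
███·
█·██
██··
····
████
t=15: ██··
███·
█·██
██··
█···
··██
t=16: ··█·
█·█·
█·██
██··
█···
··██
t=17: ███·
··█·
█·██
██··
█···
··██
t=18: █··█
····
█·██
██··
█···
··██

10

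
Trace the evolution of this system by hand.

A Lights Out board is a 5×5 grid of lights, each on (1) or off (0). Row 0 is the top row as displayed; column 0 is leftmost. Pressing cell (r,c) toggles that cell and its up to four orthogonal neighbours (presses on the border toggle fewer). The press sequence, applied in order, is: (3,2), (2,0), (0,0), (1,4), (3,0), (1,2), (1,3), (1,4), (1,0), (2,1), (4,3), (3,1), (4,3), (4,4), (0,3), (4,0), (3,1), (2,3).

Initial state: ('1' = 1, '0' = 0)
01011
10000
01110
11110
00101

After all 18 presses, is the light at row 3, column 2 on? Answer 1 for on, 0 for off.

t=0: 01011
10000
01110
11110
00101
t=1: 01011
10000
01010
10000
00001
t=2: 01011
00000
10010
00000
00001
t=3: 10011
10000
10010
00000
00001
t=4: 10010
10011
10011
00000
00001
t=5: 10010
10011
00011
11000
10001
t=6: 10110
11101
00111
11000
10001
t=7: 10100
11010
00101
11000
10001
t=8: 10101
11001
00100
11000
10001
t=9: 00101
00001
10100
11000
10001
t=10: 00101
01001
01000
10000
10001
t=11: 00101
01001
01000
10010
10110
t=12: 00101
01001
00000
01110
11110
t=13: 00101
01001
00000
01100
11001
t=14: 00101
01001
00000
01101
11010
t=15: 00010
01011
00000
01101
11010
t=16: 00010
01011
00000
11101
00010
t=17: 00010
01011
01000
00001
01010
t=18: 00010
01001
01111
00011
01010

0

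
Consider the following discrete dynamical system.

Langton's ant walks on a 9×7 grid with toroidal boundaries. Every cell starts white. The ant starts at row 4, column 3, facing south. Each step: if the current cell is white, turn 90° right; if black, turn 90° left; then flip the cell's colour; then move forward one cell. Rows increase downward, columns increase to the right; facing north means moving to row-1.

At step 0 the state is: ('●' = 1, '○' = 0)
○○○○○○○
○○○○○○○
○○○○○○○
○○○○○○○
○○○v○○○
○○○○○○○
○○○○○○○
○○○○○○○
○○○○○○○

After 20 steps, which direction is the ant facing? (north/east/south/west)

north

gen 0: ○○○○○○○
○○○○○○○
○○○○○○○
○○○○○○○
○○○v○○○
○○○○○○○
○○○○○○○
○○○○○○○
○○○○○○○
gen 1: ○○○○○○○
○○○○○○○
○○○○○○○
○○○○○○○
○○<●○○○
○○○○○○○
○○○○○○○
○○○○○○○
○○○○○○○
gen 2: ○○○○○○○
○○○○○○○
○○○○○○○
○○^○○○○
○○●●○○○
○○○○○○○
○○○○○○○
○○○○○○○
○○○○○○○
gen 3: ○○○○○○○
○○○○○○○
○○○○○○○
○○●>○○○
○○●●○○○
○○○○○○○
○○○○○○○
○○○○○○○
○○○○○○○
gen 4: ○○○○○○○
○○○○○○○
○○○○○○○
○○●●○○○
○○●v○○○
○○○○○○○
○○○○○○○
○○○○○○○
○○○○○○○
gen 5: ○○○○○○○
○○○○○○○
○○○○○○○
○○●●○○○
○○●○>○○
○○○○○○○
○○○○○○○
○○○○○○○
○○○○○○○
gen 6: ○○○○○○○
○○○○○○○
○○○○○○○
○○●●○○○
○○●○●○○
○○○○v○○
○○○○○○○
○○○○○○○
○○○○○○○
gen 7: ○○○○○○○
○○○○○○○
○○○○○○○
○○●●○○○
○○●○●○○
○○○<●○○
○○○○○○○
○○○○○○○
○○○○○○○
gen 8: ○○○○○○○
○○○○○○○
○○○○○○○
○○●●○○○
○○●^●○○
○○○●●○○
○○○○○○○
○○○○○○○
○○○○○○○
gen 9: ○○○○○○○
○○○○○○○
○○○○○○○
○○●●○○○
○○●●>○○
○○○●●○○
○○○○○○○
○○○○○○○
○○○○○○○
gen 10: ○○○○○○○
○○○○○○○
○○○○○○○
○○●●^○○
○○●●○○○
○○○●●○○
○○○○○○○
○○○○○○○
○○○○○○○
gen 11: ○○○○○○○
○○○○○○○
○○○○○○○
○○●●●>○
○○●●○○○
○○○●●○○
○○○○○○○
○○○○○○○
○○○○○○○
gen 12: ○○○○○○○
○○○○○○○
○○○○○○○
○○●●●●○
○○●●○v○
○○○●●○○
○○○○○○○
○○○○○○○
○○○○○○○
gen 13: ○○○○○○○
○○○○○○○
○○○○○○○
○○●●●●○
○○●●<●○
○○○●●○○
○○○○○○○
○○○○○○○
○○○○○○○
gen 14: ○○○○○○○
○○○○○○○
○○○○○○○
○○●●^●○
○○●●●●○
○○○●●○○
○○○○○○○
○○○○○○○
○○○○○○○
gen 15: ○○○○○○○
○○○○○○○
○○○○○○○
○○●<○●○
○○●●●●○
○○○●●○○
○○○○○○○
○○○○○○○
○○○○○○○
gen 16: ○○○○○○○
○○○○○○○
○○○○○○○
○○●○○●○
○○●v●●○
○○○●●○○
○○○○○○○
○○○○○○○
○○○○○○○
gen 17: ○○○○○○○
○○○○○○○
○○○○○○○
○○●○○●○
○○●○>●○
○○○●●○○
○○○○○○○
○○○○○○○
○○○○○○○
gen 18: ○○○○○○○
○○○○○○○
○○○○○○○
○○●○^●○
○○●○○●○
○○○●●○○
○○○○○○○
○○○○○○○
○○○○○○○
gen 19: ○○○○○○○
○○○○○○○
○○○○○○○
○○●○●>○
○○●○○●○
○○○●●○○
○○○○○○○
○○○○○○○
○○○○○○○
gen 20: ○○○○○○○
○○○○○○○
○○○○○^○
○○●○●○○
○○●○○●○
○○○●●○○
○○○○○○○
○○○○○○○
○○○○○○○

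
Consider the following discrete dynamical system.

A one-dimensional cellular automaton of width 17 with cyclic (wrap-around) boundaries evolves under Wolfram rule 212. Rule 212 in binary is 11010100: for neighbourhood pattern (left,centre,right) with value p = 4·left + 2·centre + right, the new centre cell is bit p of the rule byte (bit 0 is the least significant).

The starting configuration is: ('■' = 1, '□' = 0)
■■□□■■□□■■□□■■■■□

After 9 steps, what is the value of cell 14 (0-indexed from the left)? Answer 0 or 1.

1

gen 0: ■■□□■■□□■■□□■■■■□
gen 1: □■■□□■■□□■■□□■■■□
gen 2: □□■■□□■■□□■■□□■■■
gen 3: ■□□■■□□■■□□■■□□■■
gen 4: ■■□□■■□□■■□□■■□□■
gen 5: ■■■□□■■□□■■□□■■□□
gen 6: □■■■□□■■□□■■□□■■□
gen 7: □□■■■□□■■□□■■□□■■
gen 8: ■□□■■■□□■■□□■■□□■
gen 9: ■■□□■■■□□■■□□■■□□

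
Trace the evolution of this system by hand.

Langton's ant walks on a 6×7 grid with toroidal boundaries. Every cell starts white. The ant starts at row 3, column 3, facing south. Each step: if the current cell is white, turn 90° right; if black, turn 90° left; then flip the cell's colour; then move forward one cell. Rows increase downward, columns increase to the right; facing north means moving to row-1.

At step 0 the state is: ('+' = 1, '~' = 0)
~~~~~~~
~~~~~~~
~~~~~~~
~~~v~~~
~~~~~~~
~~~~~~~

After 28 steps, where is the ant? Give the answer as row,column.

k=0  ~~~~~~~
~~~~~~~
~~~~~~~
~~~v~~~
~~~~~~~
~~~~~~~
k=1  ~~~~~~~
~~~~~~~
~~~~~~~
~~<+~~~
~~~~~~~
~~~~~~~
k=2  ~~~~~~~
~~~~~~~
~~^~~~~
~~++~~~
~~~~~~~
~~~~~~~
k=3  ~~~~~~~
~~~~~~~
~~+>~~~
~~++~~~
~~~~~~~
~~~~~~~
k=4  ~~~~~~~
~~~~~~~
~~++~~~
~~+v~~~
~~~~~~~
~~~~~~~
k=5  ~~~~~~~
~~~~~~~
~~++~~~
~~+~>~~
~~~~~~~
~~~~~~~
k=6  ~~~~~~~
~~~~~~~
~~++~~~
~~+~+~~
~~~~v~~
~~~~~~~
k=7  ~~~~~~~
~~~~~~~
~~++~~~
~~+~+~~
~~~<+~~
~~~~~~~
k=8  ~~~~~~~
~~~~~~~
~~++~~~
~~+^+~~
~~~++~~
~~~~~~~
k=9  ~~~~~~~
~~~~~~~
~~++~~~
~~++>~~
~~~++~~
~~~~~~~
k=10  ~~~~~~~
~~~~~~~
~~++^~~
~~++~~~
~~~++~~
~~~~~~~
k=11  ~~~~~~~
~~~~~~~
~~+++>~
~~++~~~
~~~++~~
~~~~~~~
k=12  ~~~~~~~
~~~~~~~
~~++++~
~~++~v~
~~~++~~
~~~~~~~
k=13  ~~~~~~~
~~~~~~~
~~++++~
~~++<+~
~~~++~~
~~~~~~~
k=14  ~~~~~~~
~~~~~~~
~~++^+~
~~++++~
~~~++~~
~~~~~~~
k=15  ~~~~~~~
~~~~~~~
~~+<~+~
~~++++~
~~~++~~
~~~~~~~
k=16  ~~~~~~~
~~~~~~~
~~+~~+~
~~+v++~
~~~++~~
~~~~~~~
k=17  ~~~~~~~
~~~~~~~
~~+~~+~
~~+~>+~
~~~++~~
~~~~~~~
k=18  ~~~~~~~
~~~~~~~
~~+~^+~
~~+~~+~
~~~++~~
~~~~~~~
k=19  ~~~~~~~
~~~~~~~
~~+~+>~
~~+~~+~
~~~++~~
~~~~~~~
k=20  ~~~~~~~
~~~~~^~
~~+~+~~
~~+~~+~
~~~++~~
~~~~~~~
k=21  ~~~~~~~
~~~~~+>
~~+~+~~
~~+~~+~
~~~++~~
~~~~~~~
k=22  ~~~~~~~
~~~~~++
~~+~+~v
~~+~~+~
~~~++~~
~~~~~~~
k=23  ~~~~~~~
~~~~~++
~~+~+<+
~~+~~+~
~~~++~~
~~~~~~~
k=24  ~~~~~~~
~~~~~^+
~~+~+++
~~+~~+~
~~~++~~
~~~~~~~
k=25  ~~~~~~~
~~~~<~+
~~+~+++
~~+~~+~
~~~++~~
~~~~~~~
k=26  ~~~~^~~
~~~~+~+
~~+~+++
~~+~~+~
~~~++~~
~~~~~~~
k=27  ~~~~+>~
~~~~+~+
~~+~+++
~~+~~+~
~~~++~~
~~~~~~~
k=28  ~~~~++~
~~~~+v+
~~+~+++
~~+~~+~
~~~++~~
~~~~~~~

1,5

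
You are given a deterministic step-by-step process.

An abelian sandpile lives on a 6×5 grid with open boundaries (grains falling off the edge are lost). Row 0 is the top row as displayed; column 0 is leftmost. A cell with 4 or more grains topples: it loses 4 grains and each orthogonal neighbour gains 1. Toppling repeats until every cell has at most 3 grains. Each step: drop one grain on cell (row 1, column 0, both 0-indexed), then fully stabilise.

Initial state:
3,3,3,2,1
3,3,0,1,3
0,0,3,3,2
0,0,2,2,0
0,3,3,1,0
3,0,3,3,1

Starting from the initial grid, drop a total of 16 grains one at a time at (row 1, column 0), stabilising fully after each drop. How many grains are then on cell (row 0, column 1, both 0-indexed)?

k=0  3,3,3,2,1
3,3,0,1,3
0,0,3,3,2
0,0,2,2,0
0,3,3,1,0
3,0,3,3,1
k=1  1,2,0,3,1
2,1,2,1,3
1,1,3,3,2
0,0,2,2,0
0,3,3,1,0
3,0,3,3,1
k=2  1,2,0,3,1
3,1,2,1,3
1,1,3,3,2
0,0,2,2,0
0,3,3,1,0
3,0,3,3,1
k=3  2,2,0,3,1
0,2,2,1,3
2,1,3,3,2
0,0,2,2,0
0,3,3,1,0
3,0,3,3,1
k=4  2,2,0,3,1
1,2,2,1,3
2,1,3,3,2
0,0,2,2,0
0,3,3,1,0
3,0,3,3,1
k=5  2,2,0,3,1
2,2,2,1,3
2,1,3,3,2
0,0,2,2,0
0,3,3,1,0
3,0,3,3,1
k=6  2,2,0,3,1
3,2,2,1,3
2,1,3,3,2
0,0,2,2,0
0,3,3,1,0
3,0,3,3,1
k=7  3,2,0,3,1
0,3,2,1,3
3,1,3,3,2
0,0,2,2,0
0,3,3,1,0
3,0,3,3,1
k=8  3,2,0,3,1
1,3,2,1,3
3,1,3,3,2
0,0,2,2,0
0,3,3,1,0
3,0,3,3,1
k=9  3,2,0,3,1
2,3,2,1,3
3,1,3,3,2
0,0,2,2,0
0,3,3,1,0
3,0,3,3,1
k=10  3,2,0,3,1
3,3,2,1,3
3,1,3,3,2
0,0,2,2,0
0,3,3,1,0
3,0,3,3,1
k=11  1,0,1,3,1
3,1,3,1,3
0,3,3,3,2
1,0,2,2,0
0,3,3,1,0
3,0,3,3,1
k=12  2,0,1,3,1
0,2,3,1,3
1,3,3,3,2
1,0,2,2,0
0,3,3,1,0
3,0,3,3,1
k=13  2,0,1,3,1
1,2,3,1,3
1,3,3,3,2
1,0,2,2,0
0,3,3,1,0
3,0,3,3,1
k=14  2,0,1,3,1
2,2,3,1,3
1,3,3,3,2
1,0,2,2,0
0,3,3,1,0
3,0,3,3,1
k=15  2,0,1,3,1
3,2,3,1,3
1,3,3,3,2
1,0,2,2,0
0,3,3,1,0
3,0,3,3,1
k=16  3,0,1,3,1
0,3,3,1,3
2,3,3,3,2
1,0,2,2,0
0,3,3,1,0
3,0,3,3,1

0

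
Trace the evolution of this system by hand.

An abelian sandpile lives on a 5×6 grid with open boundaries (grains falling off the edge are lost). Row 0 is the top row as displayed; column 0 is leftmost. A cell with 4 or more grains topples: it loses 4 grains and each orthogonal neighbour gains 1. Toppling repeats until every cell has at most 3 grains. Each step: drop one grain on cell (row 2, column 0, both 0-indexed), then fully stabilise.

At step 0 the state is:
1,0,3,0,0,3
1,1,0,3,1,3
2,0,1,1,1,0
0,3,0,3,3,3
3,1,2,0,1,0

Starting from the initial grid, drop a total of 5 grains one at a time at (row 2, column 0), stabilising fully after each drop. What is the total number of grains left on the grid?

t=0: 1,0,3,0,0,3
1,1,0,3,1,3
2,0,1,1,1,0
0,3,0,3,3,3
3,1,2,0,1,0
t=1: 1,0,3,0,0,3
1,1,0,3,1,3
3,0,1,1,1,0
0,3,0,3,3,3
3,1,2,0,1,0
t=2: 1,0,3,0,0,3
2,1,0,3,1,3
0,1,1,1,1,0
1,3,0,3,3,3
3,1,2,0,1,0
t=3: 1,0,3,0,0,3
2,1,0,3,1,3
1,1,1,1,1,0
1,3,0,3,3,3
3,1,2,0,1,0
t=4: 1,0,3,0,0,3
2,1,0,3,1,3
2,1,1,1,1,0
1,3,0,3,3,3
3,1,2,0,1,0
t=5: 1,0,3,0,0,3
2,1,0,3,1,3
3,1,1,1,1,0
1,3,0,3,3,3
3,1,2,0,1,0

44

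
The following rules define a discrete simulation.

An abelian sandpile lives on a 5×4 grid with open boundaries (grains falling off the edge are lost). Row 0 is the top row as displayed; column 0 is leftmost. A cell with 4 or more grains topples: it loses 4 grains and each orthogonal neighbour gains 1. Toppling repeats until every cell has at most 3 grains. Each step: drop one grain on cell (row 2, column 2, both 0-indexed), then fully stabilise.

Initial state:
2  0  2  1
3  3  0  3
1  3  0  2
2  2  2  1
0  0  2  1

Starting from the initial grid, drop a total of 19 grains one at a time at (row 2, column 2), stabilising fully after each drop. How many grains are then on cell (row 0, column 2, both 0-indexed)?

0

k=0  2  0  2  1
3  3  0  3
1  3  0  2
2  2  2  1
0  0  2  1
k=1  2  0  2  1
3  3  0  3
1  3  1  2
2  2  2  1
0  0  2  1
k=2  2  0  2  1
3  3  0  3
1  3  2  2
2  2  2  1
0  0  2  1
k=3  2  0  2  1
3  3  0  3
1  3  3  2
2  2  2  1
0  0  2  1
k=4  3  1  2  1
0  1  2  3
3  1  1  3
2  3  3  1
0  0  2  1
k=5  3  1  2  1
0  1  2  3
3  1  2  3
2  3  3  1
0  0  2  1
k=6  3  1  2  1
0  1  2  3
3  1  3  3
2  3  3  1
0  0  2  1
k=7  3  1  3  2
0  2  0  1
3  3  3  1
3  0  1  3
0  1  3  1
k=8  3  1  3  2
1  3  1  1
1  1  1  2
0  2  2  3
1  1  3  1
k=9  3  1  3  2
1  3  1  1
1  1  2  2
0  2  2  3
1  1  3  1
k=10  3  1  3  2
1  3  1  1
1  1  3  2
0  2  2  3
1  1  3  1
k=11  3  1  3  2
1  3  2  1
1  2  0  3
0  2  3  3
1  1  3  1
k=12  3  1  3  2
1  3  2  1
1  2  1  3
0  2  3  3
1  1  3  1
k=13  3  1  3  2
1  3  2  1
1  2  2  3
0  2  3  3
1  1  3  1
k=14  3  1  3  2
1  3  2  1
1  2  3  3
0  2  3  3
1  1  3  1
k=15  3  1  3  2
1  3  3  2
1  3  2  1
0  3  2  1
1  2  0  3
k=16  3  1  3  2
1  3  3  2
1  3  3  1
0  3  2  1
1  2  0  3
k=17  3  3  0  3
2  1  2  3
2  2  3  2
1  1  0  2
1  3  1  3
k=18  3  3  0  3
2  1  3  3
2  3  0  3
1  1  1  2
1  3  1  3
k=19  3  3  0  3
2  1  3  3
2  3  1  3
1  1  1  2
1  3  1  3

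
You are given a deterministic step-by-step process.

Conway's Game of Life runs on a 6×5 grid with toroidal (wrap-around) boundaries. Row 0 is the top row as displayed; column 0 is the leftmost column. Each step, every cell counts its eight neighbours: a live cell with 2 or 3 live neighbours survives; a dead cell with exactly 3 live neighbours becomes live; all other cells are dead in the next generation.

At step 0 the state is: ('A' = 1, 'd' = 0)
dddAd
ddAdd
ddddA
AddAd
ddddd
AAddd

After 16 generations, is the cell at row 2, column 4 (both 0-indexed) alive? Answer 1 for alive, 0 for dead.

k=0  dddAd
ddAdd
ddddA
AddAd
ddddd
AAddd
k=1  dAAdd
dddAd
dddAA
ddddA
AAddA
ddddd
k=2  ddAdd
dddAA
dddAA
ddddd
AdddA
ddAdd
k=3  ddAdd
ddAdA
dddAA
AddAd
ddddd
dAdAd
k=4  dAAdd
ddAdA
AdAdd
dddAd
ddAdA
ddAdd
k=5  dAAdd
AdAdd
dAAdA
dAAAA
ddAdd
ddAdd
k=6  ddAAd
Adddd
ddddA
ddddA
ddddd
ddAAd
k=7  dAAAA
dddAA
AdddA
ddddd
dddAd
ddAAd
k=8  AAddd
dAddd
AddAA
ddddA
ddAAd
dAddd
k=9  AAAdd
dAAdd
AddAA
AdAdd
ddAAd
AAddd
k=10  ddddd
ddddd
AddAA
AdAdd
AdAAA
AddAA
k=11  ddddA
ddddA
AAdAA
ddAdd
ddAdd
AAAdd
k=12  dAdAA
ddddd
AAAAA
AdAdA
ddAAd
AAAAd
k=13  dAdAA
ddddd
ddAdd
ddddd
ddddd
Adddd
k=14  AdddA
ddAAd
ddddd
ddddd
ddddd
AdddA
k=15  AAddd
dddAA
ddddd
ddddd
ddddd
AdddA
k=16  dAdAd
AdddA
ddddd
ddddd
ddddd
AAddA

0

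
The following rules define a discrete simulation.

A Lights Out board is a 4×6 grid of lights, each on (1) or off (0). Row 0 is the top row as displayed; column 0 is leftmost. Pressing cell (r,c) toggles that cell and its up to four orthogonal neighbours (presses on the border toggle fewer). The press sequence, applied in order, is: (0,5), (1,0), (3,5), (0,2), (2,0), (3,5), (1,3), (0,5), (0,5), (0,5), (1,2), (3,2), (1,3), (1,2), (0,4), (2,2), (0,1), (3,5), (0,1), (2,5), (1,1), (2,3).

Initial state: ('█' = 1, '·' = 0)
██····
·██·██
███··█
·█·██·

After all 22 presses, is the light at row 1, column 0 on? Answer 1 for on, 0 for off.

1

gen 0: ██····
·██·██
███··█
·█·██·
gen 1: ██··██
·██·█·
███··█
·█·██·
gen 2: ·█··██
█·█·█·
·██··█
·█·██·
gen 3: ·█··██
█·█·█·
·██···
·█·█·█
gen 4: ··████
█···█·
·██···
·█·█·█
gen 5: ··████
····█·
█·█···
██·█·█
gen 6: ··████
····█·
█·█··█
██·██·
gen 7: ··█·██
··██··
█·██·█
██·██·
gen 8: ··█···
··██·█
█·██·█
██·██·
gen 9: ··█·██
··██··
█·██·█
██·██·
gen 10: ··█···
··██·█
█·██·█
██·██·
gen 11: ······
·█···█
█··█·█
██·██·
gen 12: ······
·█···█
█·██·█
█·█·█·
gen 13: ···█··
·█████
█·█··█
█·█·█·
gen 14: ··██··
····██
█····█
█·█·█·
gen 15: ··█·██
·····█
█····█
█·█·█·
gen 16: ··█·██
··█··█
████·█
█···█·
gen 17: ██··██
·██··█
████·█
█···█·
gen 18: ██··██
·██··█
████··
█····█
gen 19: ··█·██
··█··█
████··
█····█
gen 20: ··█·██
··█···
██████
█·····
gen 21: ·██·██
██····
█·████
█·····
gen 22: ·██·██
██·█··
█····█
█··█··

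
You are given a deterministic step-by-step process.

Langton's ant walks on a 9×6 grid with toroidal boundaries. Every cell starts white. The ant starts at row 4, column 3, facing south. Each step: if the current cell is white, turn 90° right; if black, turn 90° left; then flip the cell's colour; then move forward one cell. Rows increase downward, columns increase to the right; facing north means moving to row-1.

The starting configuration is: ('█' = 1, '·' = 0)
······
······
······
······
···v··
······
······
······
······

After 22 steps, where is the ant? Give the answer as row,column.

3,0

gen 0: ······
······
······
······
···v··
······
······
······
······
gen 1: ······
······
······
······
··<█··
······
······
······
······
gen 2: ······
······
······
··^···
··██··
······
······
······
······
gen 3: ······
······
······
··█>··
··██··
······
······
······
······
gen 4: ······
······
······
··██··
··█v··
······
······
······
······
gen 5: ······
······
······
··██··
··█·>·
······
······
······
······
gen 6: ······
······
······
··██··
··█·█·
····v·
······
······
······
gen 7: ······
······
······
··██··
··█·█·
···<█·
······
······
······
gen 8: ······
······
······
··██··
··█^█·
···██·
······
······
······
gen 9: ······
······
······
··██··
··██>·
···██·
······
······
······
gen 10: ······
······
······
··██^·
··██··
···██·
······
······
······
gen 11: ······
······
······
··███>
··██··
···██·
······
······
······
gen 12: ······
······
······
··████
··██·v
···██·
······
······
······
gen 13: ······
······
······
··████
··██<█
···██·
······
······
······
gen 14: ······
······
······
··██^█
··████
···██·
······
······
······
gen 15: ······
······
······
··█<·█
··████
···██·
······
······
······
gen 16: ······
······
······
··█··█
··█v██
···██·
······
······
······
gen 17: ······
······
······
··█··█
··█·>█
···██·
······
······
······
gen 18: ······
······
······
··█·^█
··█··█
···██·
······
······
······
gen 19: ······
······
······
··█·█>
··█··█
···██·
······
······
······
gen 20: ······
······
·····^
··█·█·
··█··█
···██·
······
······
······
gen 21: ······
······
>····█
··█·█·
··█··█
···██·
······
······
······
gen 22: ······
······
█····█
v·█·█·
··█··█
···██·
······
······
······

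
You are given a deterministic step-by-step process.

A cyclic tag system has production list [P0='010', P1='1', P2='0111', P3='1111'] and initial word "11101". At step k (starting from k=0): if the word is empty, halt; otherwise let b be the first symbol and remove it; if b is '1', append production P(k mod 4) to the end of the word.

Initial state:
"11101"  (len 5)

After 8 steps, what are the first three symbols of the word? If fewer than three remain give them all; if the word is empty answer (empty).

101

gen 0: "11101"  (len 5)
gen 1: "1101010"  (len 7)
gen 2: "1010101"  (len 7)
gen 3: "0101010111"  (len 10)
gen 4: "101010111"  (len 9)
gen 5: "01010111010"  (len 11)
gen 6: "1010111010"  (len 10)
gen 7: "0101110100111"  (len 13)
gen 8: "101110100111"  (len 12)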